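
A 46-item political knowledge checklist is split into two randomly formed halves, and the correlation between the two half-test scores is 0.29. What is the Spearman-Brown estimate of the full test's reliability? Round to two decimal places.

r_full = 2(0.29) / (1 + 0.29)
       = 0.5800 / 1.2900 = 0.4496

0.45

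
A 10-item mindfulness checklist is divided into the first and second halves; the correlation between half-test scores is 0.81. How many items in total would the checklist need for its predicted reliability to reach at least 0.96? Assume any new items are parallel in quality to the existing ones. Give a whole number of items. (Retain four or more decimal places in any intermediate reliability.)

r_full = 2(0.81)/(1 + 0.81) = 0.8950
Solve Spearman-Brown for n: n = 0.96(1 − 0.8950) / [0.8950(1 − 0.96)] = 2.8156
Items = 2.8156 × 10 ≈ 28.16 → 29

29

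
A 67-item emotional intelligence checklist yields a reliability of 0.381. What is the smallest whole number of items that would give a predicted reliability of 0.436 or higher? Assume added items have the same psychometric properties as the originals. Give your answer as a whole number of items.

Invert Spearman-Brown to solve for n:
n = r_target (1 − r_old) / [ r_old (1 − r_target) ]
n = 0.436 × (1 − 0.381) / [ 0.381 × (1 − 0.436) ]
n = 0.269884 / 0.214884 ≈ 1.2560
So the test needs 1.2560 × 67 ≈ 84.15 items; rounding up, 85.

85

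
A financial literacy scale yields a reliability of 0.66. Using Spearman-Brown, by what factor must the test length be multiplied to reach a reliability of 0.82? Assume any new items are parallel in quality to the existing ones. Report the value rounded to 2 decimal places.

2.35

Invert Spearman-Brown to solve for n:
n = r*(1 − r) / [ r (1 − r*) ]
n = 0.82 × (1 − 0.66) / [ 0.66 × (1 − 0.82) ]
n = 0.2788 / 0.1188 ≈ 2.3468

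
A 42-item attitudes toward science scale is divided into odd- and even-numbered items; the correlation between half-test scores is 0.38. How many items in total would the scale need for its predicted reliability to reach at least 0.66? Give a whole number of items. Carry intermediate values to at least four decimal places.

Corrected full-test reliability: r_full = 2 × 0.38 / (1 + 0.38) ≈ 0.5507
n = r_tgt(1 − r_full) / [r_full(1 − r_tgt)] = 0.66 × 0.4493 / (0.5507 × 0.34) ≈ 1.5837
Items = 1.5837 × 42 ≈ 66.52 → 67

67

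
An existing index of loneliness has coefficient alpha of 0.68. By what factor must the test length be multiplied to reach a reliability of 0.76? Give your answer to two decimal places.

1.49

Invert Spearman-Brown to solve for n:
n = r*(1 − r) / [ r (1 − r*) ]
n = 0.76 × (1 − 0.68) / [ 0.68 × (1 − 0.76) ]
n = 0.2432 / 0.1632 ≈ 1.4902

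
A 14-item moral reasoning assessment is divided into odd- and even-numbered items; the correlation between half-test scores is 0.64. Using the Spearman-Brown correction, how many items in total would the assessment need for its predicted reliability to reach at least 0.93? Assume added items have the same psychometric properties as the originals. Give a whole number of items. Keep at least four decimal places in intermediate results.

53

Corrected full-test reliability: r_full = 2 × 0.64 / (1 + 0.64) ≈ 0.7805
n = r_tgt(1 − r_full) / [r_full(1 − r_tgt)] = 0.93 × 0.2195 / (0.7805 × 0.07) ≈ 3.7363
Items = 3.7363 × 14 ≈ 52.31 → 53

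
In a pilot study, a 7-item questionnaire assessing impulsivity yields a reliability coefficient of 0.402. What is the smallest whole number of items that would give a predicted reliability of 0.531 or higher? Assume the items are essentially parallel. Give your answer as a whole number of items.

12

Spearman-Brown solved for the length factor n:
n = r_target (1 − r_old) / [ r_old (1 − r_target) ]
n = [0.531 × 0.598] / [0.402 × 0.469]
n = 0.317538 / 0.188538 ≈ 1.6842
1.6842 × 7 = 11.79 → 12 items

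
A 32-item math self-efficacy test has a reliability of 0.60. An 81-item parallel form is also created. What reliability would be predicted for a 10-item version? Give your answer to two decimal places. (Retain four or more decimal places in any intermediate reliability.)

The 81-item form is not needed; work directly from the 32-item form with n = 10/32 = 0.3125.
r_{10} = n·r / (1 + (n − 1)·r) = 0.1875 / 0.5875 ≈ 0.3191

0.32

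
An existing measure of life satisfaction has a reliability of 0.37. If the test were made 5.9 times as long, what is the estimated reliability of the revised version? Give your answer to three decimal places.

0.776

r_new = (5.9 × 0.37) / (1 + (5.9 − 1) × 0.37)
r_new = 2.1830 / 2.8130 ≈ 0.7760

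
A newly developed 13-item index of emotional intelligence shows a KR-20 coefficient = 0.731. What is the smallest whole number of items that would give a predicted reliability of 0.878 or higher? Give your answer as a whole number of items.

n = 0.878 × (1 − 0.731) / [ 0.731 × (1 − 0.878) ]
n = 0.236182 / 0.089182 ≈ 2.6483
Items needed = n × 13 = 2.6483 × 13 ≈ 34.43 → round up to 35

35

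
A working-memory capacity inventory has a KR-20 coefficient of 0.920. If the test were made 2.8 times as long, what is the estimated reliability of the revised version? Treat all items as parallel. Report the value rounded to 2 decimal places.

r_new = 2.8·0.920 / [1 + (2.8 − 1)·0.920]
     = 2.5760 / 2.6560 = 0.9699

0.97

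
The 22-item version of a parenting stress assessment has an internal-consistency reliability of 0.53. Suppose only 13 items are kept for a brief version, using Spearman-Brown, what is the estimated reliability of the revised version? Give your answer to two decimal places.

The new length is 13/22 = 0.5909 times the old.
Apply the Spearman-Brown prophecy formula, r' = nr / [1 + (n − 1)r]:
r_new = (0.5909 × 0.53) / (1 + (0.5909 − 1) × 0.53)
r_new = 0.3132 / 0.7832 ≈ 0.3999

0.40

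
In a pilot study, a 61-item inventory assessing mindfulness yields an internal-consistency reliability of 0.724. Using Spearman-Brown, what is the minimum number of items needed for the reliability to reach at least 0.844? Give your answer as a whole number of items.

126

n = 0.844 × (1 − 0.724) / [ 0.724 × (1 − 0.844) ]
n = 0.232944 / 0.112944 ≈ 2.0625
Items needed = n × 61 = 2.0625 × 61 ≈ 125.81 → round up to 126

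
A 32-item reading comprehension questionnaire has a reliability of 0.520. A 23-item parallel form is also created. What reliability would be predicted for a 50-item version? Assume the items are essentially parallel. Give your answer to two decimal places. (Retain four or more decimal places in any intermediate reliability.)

0.63

The 23-item form is not needed; work directly from the 32-item form with n = 50/32 = 1.5625.
r_{50} = n·r / (1 + (n − 1)·r) = 0.8125 / 1.2925 ≈ 0.6286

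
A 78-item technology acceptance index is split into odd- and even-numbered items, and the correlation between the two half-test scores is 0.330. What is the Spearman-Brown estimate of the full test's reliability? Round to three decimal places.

0.496

The full test is twice the length of either half (n = 2).
r_full = 2(0.330) / (1 + 0.330)
r_full = 0.6600 / 1.3300 ≈ 0.4962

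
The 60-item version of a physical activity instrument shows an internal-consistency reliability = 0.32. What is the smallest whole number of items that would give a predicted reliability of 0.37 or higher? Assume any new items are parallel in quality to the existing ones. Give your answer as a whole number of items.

Invert Spearman-Brown to solve for n:
n = r_target (1 − r_old) / [ r_old (1 − r_target) ]
n = 0.37 × (1 − 0.32) / [ 0.32 × (1 − 0.37) ]
  = 0.2516 / 0.2016 = 1.2480
So the test needs 1.2480 × 60 ≈ 74.88 items; rounding up, 75.

75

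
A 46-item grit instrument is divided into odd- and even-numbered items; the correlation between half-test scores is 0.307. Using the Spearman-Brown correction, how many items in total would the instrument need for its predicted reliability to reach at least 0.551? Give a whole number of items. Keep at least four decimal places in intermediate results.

r_full = 2(0.307)/(1 + 0.307) = 0.4698
Solve Spearman-Brown for n: n = 0.551(1 − 0.4698) / [0.4698(1 − 0.551)] = 1.3849
Required items = 1.3849 × 46 = 63.71, so 64 items.

64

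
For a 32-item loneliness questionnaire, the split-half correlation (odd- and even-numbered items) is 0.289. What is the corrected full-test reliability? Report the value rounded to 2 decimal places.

Apply the Spearman-Brown correction with n = 2:
r_full = 2(0.289) / (1 + 0.289)
       = 0.5780 / 1.2890 = 0.4484

0.45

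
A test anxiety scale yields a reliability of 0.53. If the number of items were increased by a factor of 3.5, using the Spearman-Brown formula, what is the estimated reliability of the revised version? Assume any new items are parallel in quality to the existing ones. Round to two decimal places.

r_new = 3.5·0.53 / [1 + (3.5 − 1)·0.53]
r_new = 1.8550 / 2.3250 ≈ 0.7978

0.80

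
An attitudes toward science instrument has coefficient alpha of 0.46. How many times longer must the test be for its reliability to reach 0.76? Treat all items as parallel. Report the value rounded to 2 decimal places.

3.72

Spearman-Brown solved for the length factor n:
n = r_target (1 − r_old) / [ r_old (1 − r_target) ]
n = [0.76 × 0.54] / [0.46 × 0.24]
  = 0.4104 / 0.1104 = 3.7174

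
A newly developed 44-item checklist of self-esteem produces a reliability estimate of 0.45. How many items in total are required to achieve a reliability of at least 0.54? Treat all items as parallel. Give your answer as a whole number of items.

64

Spearman-Brown solved for the length factor n:
n = r_target (1 − r_old) / [ r_old (1 − r_target) ]
n = [0.54 × 0.55] / [0.45 × 0.46]
  = 0.2970 / 0.2070 = 1.4348
1.4348 × 44 = 63.13 → 64 items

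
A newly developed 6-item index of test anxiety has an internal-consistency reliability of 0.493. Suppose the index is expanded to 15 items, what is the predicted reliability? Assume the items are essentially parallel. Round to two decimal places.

n = 15/6 = 2.5
r_new = (2.5 × 0.493) / (1 + (2.5 − 1) × 0.493)
     = 1.2325 / 1.7395 = 0.7085

0.71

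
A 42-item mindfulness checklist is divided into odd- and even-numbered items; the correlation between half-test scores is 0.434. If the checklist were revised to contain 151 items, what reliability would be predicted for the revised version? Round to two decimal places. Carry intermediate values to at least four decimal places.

0.85

Spearman-Brown correction (n = 2): r_full = 2·0.434/(1 + 0.434) = 0.6053
Then adjust to 151 items: n = 151/42 = 3.5952
r_new = n·r_full / (1 + (n − 1)·r_full) = 2.1762 / 2.5709 ≈ 0.8465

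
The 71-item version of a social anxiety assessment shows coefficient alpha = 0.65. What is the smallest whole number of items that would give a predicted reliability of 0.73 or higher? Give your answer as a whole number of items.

n = 0.73(1 − 0.65) / [0.65(1 − 0.73)]
n = 0.2555 / 0.1755 ≈ 1.4558
1.4558 × 71 = 103.36 → 104 items

104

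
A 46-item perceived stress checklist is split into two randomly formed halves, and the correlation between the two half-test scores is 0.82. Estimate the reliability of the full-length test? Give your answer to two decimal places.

Apply the Spearman-Brown correction with n = 2:
r_full = 2r_hh / (1 + r_hh) = 2 × 0.82 / (1 + 0.82)
r_full = 1.6400 / 1.8200 ≈ 0.9011

0.90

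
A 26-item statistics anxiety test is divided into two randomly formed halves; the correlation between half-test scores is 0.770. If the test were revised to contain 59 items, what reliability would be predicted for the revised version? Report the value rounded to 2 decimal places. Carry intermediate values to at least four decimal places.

0.94

First correct the split-half correlation to full-test reliability: r_full = 2 × 0.770 / (1 + 0.770) ≈ 0.8701
Then adjust to 59 items: n = 59/26 = 2.2692
r_new = n·r_full / (1 + (n − 1)·r_full) = 1.9744 / 2.1043 ≈ 0.9383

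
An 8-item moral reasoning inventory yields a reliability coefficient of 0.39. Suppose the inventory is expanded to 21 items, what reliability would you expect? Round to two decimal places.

0.63

n = 21/8 = 2.625
r_new = 2.625·0.39 / [1 + (2.625 − 1)·0.39]
     = 1.0237 / 1.6338 = 0.6266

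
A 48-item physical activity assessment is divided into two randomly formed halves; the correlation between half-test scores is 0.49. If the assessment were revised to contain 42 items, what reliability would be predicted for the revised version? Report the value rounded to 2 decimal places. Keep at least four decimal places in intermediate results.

0.63

Full-test reliability from the split-half r: r_full = 2(0.49)/(1 + 0.49) = 0.6577
Then adjust to 42 items: n = 42/48 = 0.8750
r_new = n·r_full / (1 + (n − 1)·r_full) = 0.5755 / 0.9178 ≈ 0.6270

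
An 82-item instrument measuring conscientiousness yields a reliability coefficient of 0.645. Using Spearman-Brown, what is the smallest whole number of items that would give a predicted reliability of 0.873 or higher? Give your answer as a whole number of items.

n = 0.873 × (1 − 0.645) / [ 0.645 × (1 − 0.873) ]
  = 0.309915 / 0.081915 = 3.7834
Items needed = n × 82 = 3.7834 × 82 ≈ 310.24 → round up to 311

311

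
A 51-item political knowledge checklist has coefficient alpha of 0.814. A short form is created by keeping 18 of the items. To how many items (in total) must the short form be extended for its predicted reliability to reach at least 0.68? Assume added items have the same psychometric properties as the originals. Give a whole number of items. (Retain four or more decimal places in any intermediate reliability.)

First, r for the 18-item form: n = 18/51 = 0.3529, so r_18 = 0.3529·0.814/(1 + (0.3529 − 1)·0.814) = 0.6070
Length factor from the short form to reach 0.68: n' = 0.68(1 − 0.6070) / [0.6070(1 − 0.68)] ≈ 1.3758
Items = 1.3758 × 18 ≈ 24.76 → 25

25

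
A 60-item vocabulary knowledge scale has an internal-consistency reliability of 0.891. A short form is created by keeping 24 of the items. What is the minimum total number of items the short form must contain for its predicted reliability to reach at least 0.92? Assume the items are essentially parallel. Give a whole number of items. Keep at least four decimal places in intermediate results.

First, r for the 24-item form: n = 24/60 = 0.4000, so r_24 = 0.4000·0.891/(1 + (0.4000 − 1)·0.891) = 0.7658
Length factor from the short form to reach 0.92: n' = 0.92(1 − 0.7658) / [0.7658(1 − 0.92)] ≈ 3.5170
Total items = 3.5170 × 24 = 84.41, rounded up to 85.

85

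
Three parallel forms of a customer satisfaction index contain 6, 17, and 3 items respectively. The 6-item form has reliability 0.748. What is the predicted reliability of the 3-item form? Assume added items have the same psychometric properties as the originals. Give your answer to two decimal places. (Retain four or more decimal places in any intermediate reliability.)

0.60

Only the ratio of lengths matters: n = 3/6 = 0.5000
r_{3} = n·r / (1 + (n − 1)·r) = 0.3740 / 0.6260 ≈ 0.5974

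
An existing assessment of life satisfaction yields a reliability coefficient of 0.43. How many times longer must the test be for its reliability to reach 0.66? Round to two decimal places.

Invert Spearman-Brown to solve for n:
n = r*(1 − r) / [ r (1 − r*) ]
n = [0.66 × 0.57] / [0.43 × 0.34]
n = 0.3762 / 0.1462 ≈ 2.5732

2.57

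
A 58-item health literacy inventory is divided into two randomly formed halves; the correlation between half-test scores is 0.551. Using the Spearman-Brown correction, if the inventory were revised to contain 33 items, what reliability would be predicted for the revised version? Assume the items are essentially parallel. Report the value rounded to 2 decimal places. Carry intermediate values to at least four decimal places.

Spearman-Brown correction (n = 2): r_full = 2·0.551/(1 + 0.551) = 0.7105
Length factor from 58 to 33 items: n = 33/58 = 0.5690
r_new = n·r_full / (1 + (n − 1)·r_full) = 0.4043 / 0.6938 ≈ 0.5827

0.58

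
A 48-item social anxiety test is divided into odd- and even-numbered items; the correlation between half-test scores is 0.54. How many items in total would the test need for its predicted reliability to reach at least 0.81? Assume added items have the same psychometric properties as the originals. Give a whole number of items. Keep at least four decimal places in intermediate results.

88

Corrected full-test reliability: r_full = 2 × 0.54 / (1 + 0.54) ≈ 0.7013
n = r_tgt(1 − r_full) / [r_full(1 − r_tgt)] = 0.81 × 0.2987 / (0.7013 × 0.19) ≈ 1.8158
Required items = 1.8158 × 48 = 87.16, so 88 items.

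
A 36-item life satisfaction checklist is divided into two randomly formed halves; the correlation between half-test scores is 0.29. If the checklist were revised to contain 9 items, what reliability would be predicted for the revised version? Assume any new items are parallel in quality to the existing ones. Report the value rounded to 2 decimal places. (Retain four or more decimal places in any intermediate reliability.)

First correct the split-half correlation to full-test reliability: r_full = 2 × 0.29 / (1 + 0.29) ≈ 0.4496
Length factor from 36 to 9 items: n = 9/36 = 0.2500
r_new = n·r_full / (1 + (n − 1)·r_full) = 0.1124 / 0.6628 ≈ 0.1696

0.17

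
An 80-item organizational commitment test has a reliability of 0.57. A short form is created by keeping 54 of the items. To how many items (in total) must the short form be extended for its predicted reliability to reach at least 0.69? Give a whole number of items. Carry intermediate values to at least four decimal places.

135

Short-form reliability: n = 54/80 = 0.6750; r_54 = n·r/(1+(n−1)r) ≈ 0.4722
Length factor from the short form to reach 0.69: n' = 0.69(1 − 0.4722) / [0.4722(1 − 0.69)] ≈ 2.4879
Total items = 2.4879 × 54 = 134.35, rounded up to 135.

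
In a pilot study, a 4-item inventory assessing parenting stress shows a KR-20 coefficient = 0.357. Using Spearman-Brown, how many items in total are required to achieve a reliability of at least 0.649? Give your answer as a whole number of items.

Spearman-Brown solved for the length factor n:
n = r_target (1 − r_old) / [ r_old (1 − r_target) ]
n = 0.649 × (1 − 0.357) / [ 0.357 × (1 − 0.649) ]
  = 0.417307 / 0.125307 = 3.3303
3.3303 × 4 = 13.32 → 14 items

14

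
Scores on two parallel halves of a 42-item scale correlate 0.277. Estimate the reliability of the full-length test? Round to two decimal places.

r_full = 2r_hh / (1 + r_hh) = 2 × 0.277 / (1 + 0.277)
r_full = 0.5540 / 1.2770 ≈ 0.4338

0.43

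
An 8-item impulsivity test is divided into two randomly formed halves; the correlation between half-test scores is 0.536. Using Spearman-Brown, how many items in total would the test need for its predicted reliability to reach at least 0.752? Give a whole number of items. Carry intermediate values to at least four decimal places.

11

r_full = 2(0.536)/(1 + 0.536) = 0.6979
Solve Spearman-Brown for n: n = 0.752(1 − 0.6979) / [0.6979(1 − 0.752)] = 1.3126
Items = 1.3126 × 8 ≈ 10.50 → 11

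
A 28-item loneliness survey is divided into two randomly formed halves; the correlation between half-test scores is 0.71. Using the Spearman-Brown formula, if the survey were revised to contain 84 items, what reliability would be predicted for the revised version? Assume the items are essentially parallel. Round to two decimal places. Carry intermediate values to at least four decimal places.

Full-test reliability from the split-half r: r_full = 2(0.71)/(1 + 0.71) = 0.8304
Then adjust to 84 items: n = 84/28 = 3.0000
r_new = n·r_full / (1 + (n − 1)·r_full) = 2.4912 / 2.6608 ≈ 0.9363

0.94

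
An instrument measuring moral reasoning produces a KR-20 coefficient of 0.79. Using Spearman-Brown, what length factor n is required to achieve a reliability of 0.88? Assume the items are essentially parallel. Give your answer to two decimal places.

Rearranging the Spearman-Brown formula for n,
n = r*(1 − r) / [ r (1 − r*) ]
n = 0.88 × (1 − 0.79) / [ 0.79 × (1 − 0.88) ]
n = 0.1848 / 0.0948 ≈ 1.9494

1.95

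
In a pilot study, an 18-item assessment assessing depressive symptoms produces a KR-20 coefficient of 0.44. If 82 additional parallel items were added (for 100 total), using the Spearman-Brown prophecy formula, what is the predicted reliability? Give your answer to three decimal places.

The new length is 100/18 = 5.5556 times the old.
r_new = (5.5556 × 0.44) / (1 + (5.5556 − 1) × 0.44)
r_new = 2.4445 / 3.0045 ≈ 0.8136

0.814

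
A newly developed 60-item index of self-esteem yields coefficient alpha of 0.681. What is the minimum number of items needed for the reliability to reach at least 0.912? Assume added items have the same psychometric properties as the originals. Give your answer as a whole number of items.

292

n = 0.912(1 − 0.681) / [0.681(1 − 0.912)]
n = 0.290928 / 0.059928 ≈ 4.8546
So the test needs 4.8546 × 60 ≈ 291.28 items; rounding up, 292.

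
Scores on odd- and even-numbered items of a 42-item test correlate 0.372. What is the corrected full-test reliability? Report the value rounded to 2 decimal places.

0.54

Apply the Spearman-Brown correction with n = 2:
r_full = 2r_hh / (1 + r_hh) = 2 × 0.372 / (1 + 0.372)
r_full = 0.7440 / 1.3720 ≈ 0.5423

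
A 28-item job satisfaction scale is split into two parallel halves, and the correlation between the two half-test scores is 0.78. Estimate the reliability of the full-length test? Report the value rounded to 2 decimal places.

0.88

Each half is half the length of the full test, so the full test is n = 2 times a half.
r_full = 2r_hh / (1 + r_hh) = 2 × 0.78 / (1 + 0.78)
       = 1.5600 / 1.7800 = 0.8764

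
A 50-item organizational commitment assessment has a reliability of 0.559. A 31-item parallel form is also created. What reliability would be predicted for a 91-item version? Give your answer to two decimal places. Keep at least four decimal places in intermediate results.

The 31-item form is not needed; work directly from the 50-item form with n = 91/50 = 1.8200.
r_{91} = n·r / (1 + (n − 1)·r) = 1.0174 / 1.4584 ≈ 0.6976

0.70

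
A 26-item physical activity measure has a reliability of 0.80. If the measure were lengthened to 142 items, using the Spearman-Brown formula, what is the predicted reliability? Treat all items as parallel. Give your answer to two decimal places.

n = 142/26 = 5.4615
r_new = (5.4615 × 0.80) / (1 + (5.4615 − 1) × 0.80)
     = 4.3692 / 4.5692 = 0.9562

0.96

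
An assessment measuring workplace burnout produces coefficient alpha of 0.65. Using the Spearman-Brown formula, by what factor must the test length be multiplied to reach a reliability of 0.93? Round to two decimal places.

Rearranging the Spearman-Brown formula for n,
n = r_target (1 − r_old) / [ r_old (1 − r_target) ]
n = 0.93 × (1 − 0.65) / [ 0.65 × (1 − 0.93) ]
  = 0.3255 / 0.0455 = 7.1538

7.15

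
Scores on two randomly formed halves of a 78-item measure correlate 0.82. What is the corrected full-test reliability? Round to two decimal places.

0.90

r_full = 2r_hh / (1 + r_hh) = 2 × 0.82 / (1 + 0.82)
r_full = 1.6400 / 1.8200 ≈ 0.9011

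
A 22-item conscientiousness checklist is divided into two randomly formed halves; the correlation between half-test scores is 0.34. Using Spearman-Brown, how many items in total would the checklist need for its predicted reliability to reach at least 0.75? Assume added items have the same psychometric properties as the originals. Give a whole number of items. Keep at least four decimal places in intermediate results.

65

Corrected full-test reliability: r_full = 2 × 0.34 / (1 + 0.34) ≈ 0.5075
n = r_tgt(1 − r_full) / [r_full(1 − r_tgt)] = 0.75 × 0.4925 / (0.5075 × 0.25) ≈ 2.9113
Required items = 2.9113 × 22 = 64.05, so 65 items.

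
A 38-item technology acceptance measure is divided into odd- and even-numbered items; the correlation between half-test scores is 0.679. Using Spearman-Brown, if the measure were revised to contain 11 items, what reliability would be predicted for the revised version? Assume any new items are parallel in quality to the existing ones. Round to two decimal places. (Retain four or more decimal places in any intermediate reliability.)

0.55

Full-test reliability from the split-half r: r_full = 2(0.679)/(1 + 0.679) = 0.8088
Then adjust to 11 items: n = 11/38 = 0.2895
r_new = n·r_full / (1 + (n − 1)·r_full) = 0.2341 / 0.4253 ≈ 0.5504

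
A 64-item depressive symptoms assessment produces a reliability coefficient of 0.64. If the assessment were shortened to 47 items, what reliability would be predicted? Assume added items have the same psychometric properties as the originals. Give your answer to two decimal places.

0.57

The new length is 47/64 = 0.7344 times the old.
By Spearman-Brown, r_new = n r / (1 + (n − 1) r).
r_new = (0.7344 × 0.64) / (1 + (0.7344 − 1) × 0.64)
r_new = 0.4700 / 0.8300 ≈ 0.5663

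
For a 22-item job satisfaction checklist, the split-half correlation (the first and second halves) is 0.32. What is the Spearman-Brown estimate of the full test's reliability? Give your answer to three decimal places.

The full test is twice the length of either half (n = 2).
r_full = 2r_hh / (1 + r_hh) = 2 × 0.32 / (1 + 0.32)
       = 0.6400 / 1.3200 = 0.4848

0.485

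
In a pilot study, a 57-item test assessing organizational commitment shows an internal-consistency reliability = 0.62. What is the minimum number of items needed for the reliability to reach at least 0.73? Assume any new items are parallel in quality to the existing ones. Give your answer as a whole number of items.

Spearman-Brown solved for the length factor n:
n = r_target (1 − r_old) / [ r_old (1 − r_target) ]
n = [0.73 × 0.38] / [0.62 × 0.27]
n = 0.2774 / 0.1674 ≈ 1.6571
Items needed = n × 57 = 1.6571 × 57 ≈ 94.45 → round up to 95

95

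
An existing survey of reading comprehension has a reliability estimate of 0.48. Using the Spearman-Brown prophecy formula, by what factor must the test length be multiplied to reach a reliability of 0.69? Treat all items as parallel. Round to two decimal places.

2.41

Spearman-Brown solved for the length factor n:
n = r_target (1 − r_old) / [ r_old (1 − r_target) ]
n = [0.69 × 0.52] / [0.48 × 0.31]
n = 0.3588 / 0.1488 ≈ 2.4113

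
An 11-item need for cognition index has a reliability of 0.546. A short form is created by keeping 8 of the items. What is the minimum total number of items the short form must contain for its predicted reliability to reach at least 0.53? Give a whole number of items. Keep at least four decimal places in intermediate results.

First, r for the 8-item form: n = 8/11 = 0.7273, so r_8 = 0.7273·0.546/(1 + (0.7273 − 1)·0.546) = 0.4666
Then solve for n' with r_old = 0.4666, r_target = 0.53: n' = 0.53(1 − 0.4666)/[0.4666(1 − 0.53)] = 1.2891
Total items = 1.2891 × 8 = 10.31, rounded up to 11.

11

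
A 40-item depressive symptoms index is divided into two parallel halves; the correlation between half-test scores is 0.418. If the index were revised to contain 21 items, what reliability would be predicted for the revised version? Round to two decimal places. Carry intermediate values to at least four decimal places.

0.43

Full-test reliability from the split-half r: r_full = 2(0.418)/(1 + 0.418) = 0.5896
Length factor from 40 to 21 items: n = 21/40 = 0.5250
r_new = n·r_full / (1 + (n − 1)·r_full) = 0.3095 / 0.7199 ≈ 0.4299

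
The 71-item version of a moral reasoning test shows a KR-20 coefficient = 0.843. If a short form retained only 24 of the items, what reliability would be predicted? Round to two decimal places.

0.64

n = 24/71 = 0.338
By Spearman-Brown, r_new = n r / (1 + (n − 1) r).
r_new = 0.338·0.843 / [1 + (0.338 − 1)·0.843]
     = 0.2849 / 0.4419 = 0.6447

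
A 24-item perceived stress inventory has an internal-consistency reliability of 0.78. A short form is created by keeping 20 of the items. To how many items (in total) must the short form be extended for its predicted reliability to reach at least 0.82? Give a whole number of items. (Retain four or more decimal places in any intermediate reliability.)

Short-form reliability: n = 20/24 = 0.8333; r_20 = n·r/(1+(n−1)r) ≈ 0.7471
Length factor from the short form to reach 0.82: n' = 0.82(1 − 0.7471) / [0.7471(1 − 0.82)] ≈ 1.5421
Items = 1.5421 × 20 ≈ 30.84 → 31

31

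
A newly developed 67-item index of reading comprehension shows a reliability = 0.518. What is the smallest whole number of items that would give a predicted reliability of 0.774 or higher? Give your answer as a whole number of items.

214

Invert Spearman-Brown to solve for n:
n = r*(1 − r) / [ r (1 − r*) ]
n = [0.774 × 0.482] / [0.518 × 0.226]
n = 0.373068 / 0.117068 ≈ 3.1868
So the test needs 3.1868 × 67 ≈ 213.52 items; rounding up, 214.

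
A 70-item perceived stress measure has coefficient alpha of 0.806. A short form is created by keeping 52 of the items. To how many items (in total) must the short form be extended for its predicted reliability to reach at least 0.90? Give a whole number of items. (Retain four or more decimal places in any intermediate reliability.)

First, r for the 52-item form: n = 52/70 = 0.7429, so r_52 = 0.7429·0.806/(1 + (0.7429 − 1)·0.806) = 0.7553
Then solve for n' with r_old = 0.7553, r_target = 0.90: n' = 0.90(1 − 0.7553)/[0.7553(1 − 0.90)] = 2.9158
Total items = 2.9158 × 52 = 151.62, rounded up to 152.

152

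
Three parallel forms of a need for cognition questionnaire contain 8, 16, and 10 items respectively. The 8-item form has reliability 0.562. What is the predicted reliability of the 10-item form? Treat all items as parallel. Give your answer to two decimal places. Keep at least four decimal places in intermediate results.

Only the ratio of lengths matters: n = 10/8 = 1.2500
r_{10} = n·r / (1 + (n − 1)·r) = 0.7025 / 1.1405 ≈ 0.6160

0.62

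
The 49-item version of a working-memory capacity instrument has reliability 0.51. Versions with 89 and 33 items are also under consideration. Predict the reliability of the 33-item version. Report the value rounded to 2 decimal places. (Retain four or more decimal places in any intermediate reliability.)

Only the ratio of lengths matters: n = 33/49 = 0.6735
r_{33} = n·r / (1 + (n − 1)·r) = 0.3435 / 0.8335 ≈ 0.4121

0.41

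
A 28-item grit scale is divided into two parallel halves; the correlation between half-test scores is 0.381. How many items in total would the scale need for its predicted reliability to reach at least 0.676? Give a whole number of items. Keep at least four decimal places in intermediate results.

Corrected full-test reliability: r_full = 2 × 0.381 / (1 + 0.381) ≈ 0.5518
Solve Spearman-Brown for n: n = 0.676(1 − 0.5518) / [0.5518(1 − 0.676)] = 1.6947
Items = 1.6947 × 28 ≈ 47.45 → 48

48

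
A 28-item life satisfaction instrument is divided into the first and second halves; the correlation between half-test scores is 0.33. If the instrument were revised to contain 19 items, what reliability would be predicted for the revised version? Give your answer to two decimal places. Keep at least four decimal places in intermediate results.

0.40

First correct the split-half correlation to full-test reliability: r_full = 2 × 0.33 / (1 + 0.33) ≈ 0.4962
Length factor from 28 to 19 items: n = 19/28 = 0.6786
r_new = n·r_full / (1 + (n − 1)·r_full) = 0.3367 / 0.8405 ≈ 0.4006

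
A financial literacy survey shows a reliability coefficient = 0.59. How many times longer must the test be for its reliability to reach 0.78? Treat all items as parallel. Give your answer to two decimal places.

2.46

Rearranging the Spearman-Brown formula for n,
n = r_target (1 − r_old) / [ r_old (1 − r_target) ]
n = 0.78(1 − 0.59) / [0.59(1 − 0.78)]
  = 0.3198 / 0.1298 = 2.4638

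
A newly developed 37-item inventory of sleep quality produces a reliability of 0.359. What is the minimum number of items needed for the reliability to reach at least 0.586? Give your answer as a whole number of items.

n = 0.586 × (1 − 0.359) / [ 0.359 × (1 − 0.586) ]
n = 0.375626 / 0.148626 ≈ 2.5273
2.5273 × 37 = 93.51 → 94 items

94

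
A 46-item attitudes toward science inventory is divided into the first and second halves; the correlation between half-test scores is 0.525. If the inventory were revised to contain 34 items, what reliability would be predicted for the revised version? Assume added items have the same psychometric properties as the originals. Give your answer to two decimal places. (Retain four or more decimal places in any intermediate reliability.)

Full-test reliability from the split-half r: r_full = 2(0.525)/(1 + 0.525) = 0.6885
Then adjust to 34 items: n = 34/46 = 0.7391
r_new = n·r_full / (1 + (n − 1)·r_full) = 0.5089 / 0.8204 ≈ 0.6203

0.62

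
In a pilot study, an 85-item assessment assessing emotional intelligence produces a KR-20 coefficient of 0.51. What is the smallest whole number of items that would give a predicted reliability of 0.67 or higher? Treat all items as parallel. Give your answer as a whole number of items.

Invert Spearman-Brown to solve for n:
n = r*(1 − r) / [ r (1 − r*) ]
n = [0.67 × 0.49] / [0.51 × 0.33]
  = 0.3283 / 0.1683 = 1.9507
Items needed = n × 85 = 1.9507 × 85 ≈ 165.81 → round up to 166

166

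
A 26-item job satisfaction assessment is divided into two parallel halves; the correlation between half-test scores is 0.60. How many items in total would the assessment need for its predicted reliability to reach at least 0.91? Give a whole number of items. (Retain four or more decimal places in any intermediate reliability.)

Corrected full-test reliability: r_full = 2 × 0.60 / (1 + 0.60) ≈ 0.7500
Solve Spearman-Brown for n: n = 0.91(1 − 0.7500) / [0.7500(1 − 0.91)] = 3.3704
Required items = 3.3704 × 26 = 87.63, so 88 items.

88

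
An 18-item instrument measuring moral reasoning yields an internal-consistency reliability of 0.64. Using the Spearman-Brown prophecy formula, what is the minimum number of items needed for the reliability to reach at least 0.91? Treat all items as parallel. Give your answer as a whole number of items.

n = 0.91 × (1 − 0.64) / [ 0.64 × (1 − 0.91) ]
  = 0.3276 / 0.0576 = 5.6875
5.6875 × 18 = 102.38 → 103 items

103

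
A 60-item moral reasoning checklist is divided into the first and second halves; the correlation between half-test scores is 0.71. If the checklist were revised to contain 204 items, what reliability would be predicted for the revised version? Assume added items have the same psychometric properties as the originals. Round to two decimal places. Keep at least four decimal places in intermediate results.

0.94

Full-test reliability from the split-half r: r_full = 2(0.71)/(1 + 0.71) = 0.8304
Length factor from 60 to 204 items: n = 204/60 = 3.4000
r_new = n·r_full / (1 + (n − 1)·r_full) = 2.8234 / 2.9930 ≈ 0.9433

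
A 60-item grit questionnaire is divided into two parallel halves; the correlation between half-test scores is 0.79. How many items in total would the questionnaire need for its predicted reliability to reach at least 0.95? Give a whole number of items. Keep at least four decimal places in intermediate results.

Corrected full-test reliability: r_full = 2 × 0.79 / (1 + 0.79) ≈ 0.8827
n = r_tgt(1 − r_full) / [r_full(1 − r_tgt)] = 0.95 × 0.1173 / (0.8827 × 0.05) ≈ 2.5249
Required items = 2.5249 × 60 = 151.49, so 152 items.

152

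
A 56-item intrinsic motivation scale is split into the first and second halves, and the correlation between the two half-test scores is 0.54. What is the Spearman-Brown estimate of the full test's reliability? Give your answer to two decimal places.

The full test is twice the length of either half (n = 2).
r_full = 2(0.54) / (1 + 0.54)
r_full = 1.0800 / 1.5400 ≈ 0.7013

0.70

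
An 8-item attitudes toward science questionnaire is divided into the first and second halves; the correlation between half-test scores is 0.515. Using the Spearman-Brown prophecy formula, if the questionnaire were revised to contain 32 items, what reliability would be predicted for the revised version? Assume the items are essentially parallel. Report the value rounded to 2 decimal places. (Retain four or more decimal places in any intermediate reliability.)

First correct the split-half correlation to full-test reliability: r_full = 2 × 0.515 / (1 + 0.515) ≈ 0.6799
Length factor from 8 to 32 items: n = 32/8 = 4.0000
r_new = n·r_full / (1 + (n − 1)·r_full) = 2.7196 / 3.0397 ≈ 0.8947

0.89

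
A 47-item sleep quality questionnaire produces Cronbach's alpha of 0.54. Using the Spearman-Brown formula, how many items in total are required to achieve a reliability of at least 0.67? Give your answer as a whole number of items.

Invert Spearman-Brown to solve for n:
n = r*(1 − r) / [ r (1 − r*) ]
n = [0.67 × 0.46] / [0.54 × 0.33]
  = 0.3082 / 0.1782 = 1.7295
Items needed = n × 47 = 1.7295 × 47 ≈ 81.29 → round up to 82

82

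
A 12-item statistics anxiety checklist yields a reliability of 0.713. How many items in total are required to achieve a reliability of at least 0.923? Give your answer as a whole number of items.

Spearman-Brown solved for the length factor n:
n = r_target (1 − r_old) / [ r_old (1 − r_target) ]
n = 0.923 × (1 − 0.713) / [ 0.713 × (1 − 0.923) ]
n = 0.264901 / 0.054901 ≈ 4.8251
So the test needs 4.8251 × 12 ≈ 57.90 items; rounding up, 58.

58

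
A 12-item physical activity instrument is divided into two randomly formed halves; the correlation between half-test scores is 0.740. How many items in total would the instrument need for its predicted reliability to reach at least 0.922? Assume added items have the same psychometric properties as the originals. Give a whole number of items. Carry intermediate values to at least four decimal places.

r_full = 2(0.740)/(1 + 0.740) = 0.8506
n = r_tgt(1 − r_full) / [r_full(1 − r_tgt)] = 0.922 × 0.1494 / (0.8506 × 0.078) ≈ 2.0762
Items = 2.0762 × 12 ≈ 24.91 → 25

25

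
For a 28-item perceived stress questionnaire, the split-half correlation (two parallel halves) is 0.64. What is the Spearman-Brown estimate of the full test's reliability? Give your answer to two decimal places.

0.78

Apply the Spearman-Brown correction with n = 2:
r_full = 2(0.64) / (1 + 0.64)
r_full = 1.2800 / 1.6400 ≈ 0.7805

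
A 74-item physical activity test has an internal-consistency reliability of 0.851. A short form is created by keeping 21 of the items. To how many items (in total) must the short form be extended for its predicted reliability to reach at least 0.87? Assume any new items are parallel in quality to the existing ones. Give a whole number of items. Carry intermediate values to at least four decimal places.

87

Short-form reliability: n = 21/74 = 0.2838; r_21 = n·r/(1+(n−1)r) ≈ 0.6185
Length factor from the short form to reach 0.87: n' = 0.87(1 − 0.6185) / [0.6185(1 − 0.87)] ≈ 4.1279
Items = 4.1279 × 21 ≈ 86.69 → 87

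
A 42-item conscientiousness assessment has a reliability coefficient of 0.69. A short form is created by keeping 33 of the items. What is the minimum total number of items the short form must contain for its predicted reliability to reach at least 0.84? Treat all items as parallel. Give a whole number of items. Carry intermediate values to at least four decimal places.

Short-form reliability: n = 33/42 = 0.7857; r_33 = n·r/(1+(n−1)r) ≈ 0.6362
Then solve for n' with r_old = 0.6362, r_target = 0.84: n' = 0.84(1 − 0.6362)/[0.6362(1 − 0.84)] = 3.0021
Total items = 3.0021 × 33 = 99.07, rounded up to 100.

100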